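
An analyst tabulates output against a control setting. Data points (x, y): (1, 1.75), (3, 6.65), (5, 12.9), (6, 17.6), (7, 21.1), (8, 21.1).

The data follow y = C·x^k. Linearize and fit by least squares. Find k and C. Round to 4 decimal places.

k = 1.2477, C = 1.7453

Let Y = ln y. Fitting Y = k·ln x + ln C by least squares:
Σln x = 8.5252, Σ(ln x)² = 15.1183, Σln y = 13.9779, Σln x·ln y = 23.6101.
Normal system: [[15.1183, 8.5252]; [8.5252, 6]]·[k, ln C]ᵀ = [23.6101, 13.9779]ᵀ.
Slope k = (n·Σln x·ln y − Σln x·Σln y)/(n·Σ(ln x)² − (Σln x)²) = (6·23.6101 − 8.5252·13.9779)/18.0313 = 1.24765; ln C = (Σln y − k·Σln x)/n = 0.55691, so C = exp(0.55691) = 1.74527.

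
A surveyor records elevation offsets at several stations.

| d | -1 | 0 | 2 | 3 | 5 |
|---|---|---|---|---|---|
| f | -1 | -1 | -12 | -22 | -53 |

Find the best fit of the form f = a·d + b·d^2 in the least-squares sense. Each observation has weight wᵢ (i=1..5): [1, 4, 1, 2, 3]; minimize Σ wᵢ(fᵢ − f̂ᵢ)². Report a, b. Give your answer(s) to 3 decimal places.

a = -2.160, b = -1.693

From the data, Σwᵢ·d·d = 98, Σwᵢ·d·d^2 = 436, Σwᵢ·d^2·d^2 = 2054.
And Σwᵢ·d·f = -950, Σwᵢ·d^2·f = -4420.
So MᵀWM·[a, b]ᵀ = MᵀWf: [[98, 436]; [436, 2054]]·[a, b]ᵀ = [-950, -4420]ᵀ.
det = 98·2054 − 436² = 11196.
a = ((-950)·2054 − 436·(-4420))/11196 = -2015/933; b = (98·(-4420) − 436·(-950))/11196 = -1580/933.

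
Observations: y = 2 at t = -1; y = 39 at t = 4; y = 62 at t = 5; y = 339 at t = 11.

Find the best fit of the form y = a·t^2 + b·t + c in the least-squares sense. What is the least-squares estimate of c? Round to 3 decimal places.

c = -2.672

Normal-equation sums: Σt^2·t^2 = 15523, Σt^2·t = 1519, Σt^2 = 163, Σt·t = 163, Σt = 19, Σ1 = 4.
And Σt^2·y = 43195, Σt·y = 4193, Σy = 442.
AᵀA·[a, b, c]ᵀ = Aᵀy becomes [[15523, 1519, 163]; [1519, 163, 19]; [163, 19, 4]]·[a, b, c]ᵀ = [43195, 4193, 442]ᵀ.
Inverting the 3×3 Gram matrix, [a, b, c]ᵀ = [60659/20316, -36347/20316, -4524/1693]ᵀ.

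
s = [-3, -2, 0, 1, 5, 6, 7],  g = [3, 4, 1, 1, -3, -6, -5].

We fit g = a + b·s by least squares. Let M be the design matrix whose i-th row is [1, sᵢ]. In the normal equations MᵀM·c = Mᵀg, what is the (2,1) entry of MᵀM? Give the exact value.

14

Row 2 ↔ basis s, column 1 ↔ basis 1, so (MᵀM)_{2,1} = Σᵢ s = (-3)·(1) + (-2)·(1) + (0)·(1) + (1)·(1) + (5)·(1) + (6)·(1) + (7)·(1) = 14.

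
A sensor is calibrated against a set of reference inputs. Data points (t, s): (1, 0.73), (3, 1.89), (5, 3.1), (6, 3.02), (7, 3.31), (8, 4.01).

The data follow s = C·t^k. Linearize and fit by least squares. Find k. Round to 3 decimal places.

k = 0.801

Taking logs, ln s = k·ln t + ln C, so regress ln s on ln t.
Σln t = 8.5252, Σ(ln t)² = 15.1183, Σln s = 5.1443, Σln t·ln s = 9.7177.
Normal system: [[15.1183, 8.5252]; [8.5252, 6]]·[k, ln C]ᵀ = [9.7177, 5.1443]ᵀ.
Solving (det = 18.0313): k = 0.80141, ln C = -0.28131.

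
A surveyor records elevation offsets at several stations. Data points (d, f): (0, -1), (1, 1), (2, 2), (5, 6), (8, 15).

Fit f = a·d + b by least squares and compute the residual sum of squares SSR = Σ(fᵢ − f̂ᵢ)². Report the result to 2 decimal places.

With design matrix X, XᵀX = [[94, 16]; [16, 5]] and Xᵀf = [155, 23]ᵀ.
Eliminating b: 5·(row 1) − 16·(row 2) gives 214·a = 5·155 − 16·23 = 407, so a = 407/214.
Then b = (23 − 16·(407/214))/5 = -159/107.
Residuals: 52/107, 125/214, -34/107, -433/214, 136/107; SSR = 1367/214.

SSR = 6.39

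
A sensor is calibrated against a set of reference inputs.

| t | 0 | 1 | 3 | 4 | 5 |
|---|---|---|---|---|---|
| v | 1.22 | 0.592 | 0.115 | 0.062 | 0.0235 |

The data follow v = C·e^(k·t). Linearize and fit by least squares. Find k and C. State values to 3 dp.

Taking logs, ln v = k·t + ln C, so regress ln v on t.
AᵀA = [[51.0000, 13.0000]; [13.0000, 5]], rhs = [-36.8890, -9.0196]ᵀ  (here Σt = 13.0000, Σ(t)² = 51.0000, Σln v = -9.0196, Σt·ln v = -36.8890).
Slope k = (n·Σt·ln v − Σt·Σln v)/(n·Σ(t)² − (Σt)²) = (5·-36.8890 − 13.0000·-9.0196)/86.0000 = -0.78128; ln C = (Σln v − k·Σt)/n = 0.22741, so C = exp(0.22741) = 1.25534.

k = -0.781, C = 1.255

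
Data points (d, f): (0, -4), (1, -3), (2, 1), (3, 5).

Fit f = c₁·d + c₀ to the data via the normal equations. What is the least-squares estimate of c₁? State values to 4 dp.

c₁ = 3.1000

Sums needed: Σd·d = 14, Σd = 6, Σ1 = 4.
For Aᵀf: Σd·f = 14, Σf = -1.
So AᵀA·[c₁, c₀]ᵀ = Aᵀf: [[14, 6]; [6, 4]]·[c₁, c₀]ᵀ = [14, -1]ᵀ.
Determinant 14·4 − 6² = 20.
c₁ = (14·4 − 6·(-1))/20 = 31/10; c₀ = (14·(-1) − 6·14)/20 = -49/10.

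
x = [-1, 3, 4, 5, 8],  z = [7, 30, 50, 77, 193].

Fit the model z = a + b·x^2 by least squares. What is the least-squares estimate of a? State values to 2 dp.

a = 3.34

The normal equations are: 5·a + 115·b = 357;  115·a + 5059·b = 15354.
(Σ1 = 5, Σx^2 = 115, Σx^2·x^2 = 5059, Σz = 357, Σx^2·z = 15354.)
Eliminating b: 5059·(row 1) − 115·(row 2) gives 12070·a = 5059·357 − 115·15354 = 40353, so a = 40353/12070.
Then b = (15354 − 115·(40353/12070))/5059 = 7143/2414.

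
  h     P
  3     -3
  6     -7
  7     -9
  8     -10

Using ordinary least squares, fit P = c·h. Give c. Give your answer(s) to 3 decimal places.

c = -1.228

Setting ∂/∂c … = 0 gives: 158·c = -194.
Hence c = -194 / 158 ≈ -1.22785.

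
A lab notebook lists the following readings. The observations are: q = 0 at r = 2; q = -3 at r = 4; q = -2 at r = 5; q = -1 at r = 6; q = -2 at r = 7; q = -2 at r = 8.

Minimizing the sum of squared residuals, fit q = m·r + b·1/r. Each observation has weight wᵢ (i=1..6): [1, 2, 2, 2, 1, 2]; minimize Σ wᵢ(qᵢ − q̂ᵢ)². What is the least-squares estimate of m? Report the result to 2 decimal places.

Sums needed: Σwᵢ·r·r = 335, Σwᵢ·r·1/r = 10, Σwᵢ·1/r·1/r = 198349/352800.
For XᵀWq: Σwᵢ·r·q = -102, Σwᵢ·1/r·q = -359/105.
XᵀWX·[m, b]ᵀ = XᵀWq becomes [[335, 10]; [10, 198349/352800]]·[m, b]ᵀ = [-102, -359/105]ᵀ.
Eliminating b: (198349/352800)·(row 1) − 10·(row 2) gives (6233383/70560)·m = (198349/352800)·(-102) − 10·(-359/105) = -1361533/58800, so m = -8169198/31166915.
Then b = ((-359/105) − 10·(-8169198/31166915))/(198349/352800) = -8846880/6233383.

m = -0.26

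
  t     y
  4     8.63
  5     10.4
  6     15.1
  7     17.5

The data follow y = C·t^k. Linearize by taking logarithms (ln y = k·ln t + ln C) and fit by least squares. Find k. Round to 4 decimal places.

k = 1.3331

Let Y = ln y. Fitting Y = k·ln t + ln C by least squares:
Σln t = 6.7334, Σ(ln t)² = 11.5091, Σln y = 10.0739, Σln t·ln y = 17.1905.
Equations: 11.5091·k + 6.7334·ln C = 17.1905;  6.7334·k + 4·ln C = 10.0739.
Slope k = (n·Σln t·ln y − Σln t·Σln y)/(n·Σ(ln t)² − (Σln t)²) = (4·17.1905 − 6.7334·10.0739)/0.6976 = 1.33305; ln C = (Σln y − k·Σln t)/n = 0.27449.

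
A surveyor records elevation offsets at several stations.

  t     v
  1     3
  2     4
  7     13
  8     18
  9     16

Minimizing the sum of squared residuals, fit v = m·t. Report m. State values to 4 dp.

m = 1.9598

Sums needed: Σt·t = 199.
Moment sums: Σt·v = 390.
Normal equations: [[199]]·[m]ᵀ = [390]ᵀ.
m = 390/199 = 1.9598.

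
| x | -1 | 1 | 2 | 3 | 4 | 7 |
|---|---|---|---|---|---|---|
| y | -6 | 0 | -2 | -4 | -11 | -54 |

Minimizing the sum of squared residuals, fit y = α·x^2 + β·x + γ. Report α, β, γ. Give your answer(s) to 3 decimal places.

α = -1.583, β = 3.623, γ = -1.391

With design matrix M, MᵀM = [[2756, 442, 80]; [442, 80, 16]; [80, 16, 6]] and Mᵀy = [-2872, -432, -77]ᵀ.
Row-reducing yields α = -1828/1155, β = 4184/1155, γ = -153/110.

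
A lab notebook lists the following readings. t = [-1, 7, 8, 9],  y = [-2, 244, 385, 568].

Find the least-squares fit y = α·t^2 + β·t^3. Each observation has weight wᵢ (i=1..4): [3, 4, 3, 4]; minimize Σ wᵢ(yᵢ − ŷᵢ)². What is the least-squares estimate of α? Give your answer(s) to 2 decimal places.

α = -2.10

Forming MᵀWM = [[48139, 401725]; [401725, 3382795]] and MᵀWy = [305770, 2582422]ᵀ gives MᵀWM·[α, β]ᵀ = MᵀWy.
Determinant 48139·3382795 − 401725² = 1461392880.
α = (305770·3382795 − 401725·2582422)/1461392880 = -12776045/6089137; β = (48139·2582422 − 401725·305770)/1461392880 = 30828321/30445685.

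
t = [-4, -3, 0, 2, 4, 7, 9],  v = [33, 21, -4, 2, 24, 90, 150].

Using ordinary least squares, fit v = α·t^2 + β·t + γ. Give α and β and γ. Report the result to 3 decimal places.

Sums needed: Σt^2·t^2 = 9571, Σt^2·t = 1053, Σt^2 = 175, Σt·t = 175, Σt = 15, Σ1 = 7.
Right-hand side: Σt^2·v = 17669, Σt·v = 1885, Σv = 316.
XᵀX·[α, β, γ]ᵀ = Xᵀv becomes [[9571, 1053, 175]; [1053, 175, 15]; [175, 15, 7]]·[α, β, γ]ᵀ = [17669, 1885, 316]ᵀ.
Solving the 3×3 system (Gaussian elimination) gives α = 2018255/989106, β = -405249/329702, γ = -1600066/494553.

α = 2.040, β = -1.229, γ = -3.235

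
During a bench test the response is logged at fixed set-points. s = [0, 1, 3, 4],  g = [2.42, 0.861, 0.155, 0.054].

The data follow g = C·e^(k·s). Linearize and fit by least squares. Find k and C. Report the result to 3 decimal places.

Taking logs, ln g = k·s + ln C, so regress ln g on s.
Over the data: Σs = 8.0000, Σ(s)² = 26.0000, Σln g = -4.0490, Σs·ln g = -17.4177.
Normal system: [[26.0000, 8.0000]; [8.0000, 4]]·[k, ln C]ᵀ = [-17.4177, -4.0490]ᵀ.
Solving (det = 40.0000): k = -0.93197, ln C = 0.85170, so C = exp(0.85170) = 2.34363.

k = -0.932, C = 2.344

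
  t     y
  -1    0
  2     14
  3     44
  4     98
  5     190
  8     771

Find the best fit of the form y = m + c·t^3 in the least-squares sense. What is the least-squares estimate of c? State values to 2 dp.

c = 1.50

Entries of MᵀM: Σ1 = 6, Σt^3 = 735, Σt^3·t^3 = 282659.
Moment sums: Σy = 1117, Σt^3·y = 426074.
So MᵀM·[m, c]ᵀ = Mᵀy: [[6, 735]; [735, 282659]]·[m, c]ᵀ = [1117, 426074]ᵀ.
Eliminating c: 282659·(row 1) − 735·(row 2) gives 1155729·m = 282659·1117 − 735·426074 = 2565713, so m = 2565713/1155729.
Then c = (426074 − 735·(2565713/1155729))/282659 = 578483/385243.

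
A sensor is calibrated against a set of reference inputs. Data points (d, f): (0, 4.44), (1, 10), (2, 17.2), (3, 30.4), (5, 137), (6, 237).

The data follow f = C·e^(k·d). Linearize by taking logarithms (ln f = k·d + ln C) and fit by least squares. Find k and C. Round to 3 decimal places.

k = 0.661, C = 4.640

Taking logs, ln f = k·d + ln C, so regress ln f on d.
Σd = 17.0000, Σ(d)² = 75.0000, Σln f = 20.4406, Σd·ln f = 75.6440.
Equations: 75.0000·k + 17.0000·ln C = 75.6440;  17.0000·k + 6·ln C = 20.4406.
Slope k = (n·Σd·ln f − Σd·Σln f)/(n·Σ(d)² − (Σd)²) = (6·75.6440 − 17.0000·20.4406)/161.0000 = 0.66070; ln C = (Σln f − k·Σd)/n = 1.53478, so C = exp(1.53478) = 4.64030.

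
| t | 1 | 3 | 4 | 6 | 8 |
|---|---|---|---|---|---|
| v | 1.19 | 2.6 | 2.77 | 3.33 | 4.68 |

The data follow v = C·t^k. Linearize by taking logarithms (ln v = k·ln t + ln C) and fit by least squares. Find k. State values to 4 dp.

k = 0.6212

With ln vᵢ as the transformed response and ln tᵢ as the regressor:
Σln t = 6.3561, Σ(ln t)² = 10.6632, Σln v = 4.8946, Σln t·ln v = 7.8268.
Equations: 10.6632·k + 6.3561·ln C = 7.8268;  6.3561·k + 5·ln C = 4.8946.
Solving (det = 12.9161): k = 0.62120, ln C = 0.18923.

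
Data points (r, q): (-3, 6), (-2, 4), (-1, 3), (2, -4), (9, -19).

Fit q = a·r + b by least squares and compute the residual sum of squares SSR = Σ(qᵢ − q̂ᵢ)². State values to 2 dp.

The normal system MᵀM·[a, b]ᵀ = Mᵀq is [[99, 5]; [5, 5]]·[a, b]ᵀ = [-208, -10]ᵀ.
Eliminating b: 5·(row 1) − 5·(row 2) gives 470·a = 5·(-208) − 5·(-10) = -990, so a = -99/47.
Then b = ((-10) − 5·(-99/47))/5 = 5/47.
Residuals: -20/47, -15/47, 37/47, 5/47, -7/47; SSR = 44/47.

SSR = 0.94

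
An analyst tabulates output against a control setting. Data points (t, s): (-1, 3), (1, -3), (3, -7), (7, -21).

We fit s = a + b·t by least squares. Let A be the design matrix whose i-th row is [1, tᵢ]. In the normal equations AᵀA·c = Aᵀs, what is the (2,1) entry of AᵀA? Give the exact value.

10

Row 2 ↔ basis t, column 1 ↔ basis 1, so (AᵀA)_{2,1} = Σᵢ t = (-1)·(1) + (1)·(1) + (3)·(1) + (7)·(1) = 10.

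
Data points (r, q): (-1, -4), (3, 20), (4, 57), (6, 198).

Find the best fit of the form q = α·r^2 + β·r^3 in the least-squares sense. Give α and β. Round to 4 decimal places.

Setting ∂/∂α … = 0 gives: 1634·α + 9042·β = 8216;  9042·α + 51482·β = 46960.
Determinant 1634·51482 − 9042² = 2363824.
α = (8216·51482 − 9042·46960)/2363824 = -102263/147739; β = (1634·46960 − 9042·8216)/2363824 = 152723/147739.

α = -0.6922, β = 1.0337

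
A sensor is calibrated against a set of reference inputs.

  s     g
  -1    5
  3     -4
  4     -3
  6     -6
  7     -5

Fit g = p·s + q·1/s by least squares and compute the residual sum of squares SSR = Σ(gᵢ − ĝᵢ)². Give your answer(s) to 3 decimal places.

SSR = 2.416

The normal equations are: 111·p + 5·q = -100;  5·p + (8621/7056)·q = -739/84.
(Σs·s = 111, Σs·1/s = 5, Σ1/s·1/s = 8621/7056, Σs·g = -100, Σ1/s·g = -739/84.)
Eliminating q: (8621/7056)·(row 1) − 5·(row 2) gives (260177/2352)·p = (8621/7056)·(-100) − 5·(-739/84) = -68965/882, so p = -551720/780531.
Then q = ((-739/84) − 5·(-551720/780531))/(8621/7056) = -1120812/260177.
Residuals: -217/14727, -115384/260177, 705896/780531, -270820/260177, 439733/780531; SSR = 1885510/780531.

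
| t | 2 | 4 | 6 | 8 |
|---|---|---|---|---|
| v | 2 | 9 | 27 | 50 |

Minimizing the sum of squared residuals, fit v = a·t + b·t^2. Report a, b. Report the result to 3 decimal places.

The normal system XᵀX·[a, b]ᵀ = Xᵀv is [[120, 800]; [800, 5664]]·[a, b]ᵀ = [602, 4324]ᵀ.
det = 120·5664 − 800² = 39680.
a = (602·5664 − 800·4324)/39680 = -773/620; b = (120·4324 − 800·602)/39680 = 233/248.

a = -1.247, b = 0.940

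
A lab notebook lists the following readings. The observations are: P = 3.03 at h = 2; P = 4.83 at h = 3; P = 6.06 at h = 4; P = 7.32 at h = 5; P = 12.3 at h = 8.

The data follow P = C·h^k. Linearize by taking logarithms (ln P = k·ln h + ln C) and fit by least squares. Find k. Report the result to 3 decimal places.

Linearized form: ln P = k·ln h + ln C. From the 5 transformed points,
Over the data: Σln h = 6.8669, Σ(ln h)² = 10.5236, Σln P = 8.9853, Σln h·ln P = 13.4186.
Normal system: [[10.5236, 6.8669]; [6.8669, 5]]·[k, ln C]ᵀ = [13.4186, 8.9853]ᵀ.
Δ = 10.5236·5 − (6.8669)² = 5.4631; k = (13.4186·5 − 6.8669·8.9853)/5.4631 = 0.98683, ln C = (10.5236·8.9853 − 6.8669·13.4186)/5.4631 = 0.44176.

k = 0.987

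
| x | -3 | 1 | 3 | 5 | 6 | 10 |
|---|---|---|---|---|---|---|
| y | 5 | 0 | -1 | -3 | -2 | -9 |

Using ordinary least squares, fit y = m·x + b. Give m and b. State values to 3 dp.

m = -0.990, b = 1.963

Compute the Gram sums: Σx·x = 180, Σx = 22, Σ1 = 6.
Moment sums: Σx·y = -135, Σy = -10.
MᵀM·[m, b]ᵀ = Mᵀy becomes [[180, 22]; [22, 6]]·[m, b]ᵀ = [-135, -10]ᵀ.
Determinant 180·6 − 22² = 596.
m = ((-135)·6 − 22·(-10))/596 = -295/298; b = (180·(-10) − 22·(-135))/596 = 585/298.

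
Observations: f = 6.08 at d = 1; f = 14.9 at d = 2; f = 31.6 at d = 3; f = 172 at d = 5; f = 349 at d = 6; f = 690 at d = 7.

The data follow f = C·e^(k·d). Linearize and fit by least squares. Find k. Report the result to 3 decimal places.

k = 0.793

Linearized form: ln f = k·d + ln C. From the 6 transformed points,
XᵀX = [[124.0000, 24.0000]; [24.0000, 6]], rhs = [124.1919, 25.4988]ᵀ  (here Σd = 24.0000, Σ(d)² = 124.0000, Σln f = 25.4988, Σd·ln f = 124.1919).
Δ = 124.0000·6 − (24.0000)² = 168.0000; k = (124.1919·6 − 24.0000·25.4988)/168.0000 = 0.79274, ln C = (124.0000·25.4988 − 24.0000·124.1919)/168.0000 = 1.07882.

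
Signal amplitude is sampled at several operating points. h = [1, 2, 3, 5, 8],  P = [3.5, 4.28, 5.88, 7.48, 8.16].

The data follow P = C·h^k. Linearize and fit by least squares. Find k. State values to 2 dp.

Linearized form: ln P = k·ln h + ln C. From the 5 transformed points,
Over the data: Σln h = 5.4806, Σ(ln h)² = 8.6018, Σln P = 8.5897, Σln h·ln P = 10.5579.
Normal system: [[8.6018, 5.4806]; [5.4806, 5]]·[k, ln C]ᵀ = [10.5579, 8.5897]ᵀ.
Slope k = (n·Σln h·ln P − Σln h·Σln P)/(n·Σ(ln h)² − (Σln h)²) = (5·10.5579 − 5.4806·8.5897)/12.9714 = 0.44036; ln C = (Σln P − k·Σln h)/n = 1.23526.

k = 0.44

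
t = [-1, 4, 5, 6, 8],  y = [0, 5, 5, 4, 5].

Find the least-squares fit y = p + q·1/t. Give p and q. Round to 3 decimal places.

With design matrix M, MᵀM = [[5, -31/120]; [-31/120, 16501/14400]] and Mᵀy = [19, 85/24]ᵀ.
Δ = 5·(16501/14400) − (-31/120)² = 10193/1800.
p = (19·(16501/14400) − (-31/120)·(85/24))/(10193/1800) = 163347/40772; q = (5·(85/24) − (-31/120)·19)/(10193/1800) = 40710/10193.

p = 4.006, q = 3.994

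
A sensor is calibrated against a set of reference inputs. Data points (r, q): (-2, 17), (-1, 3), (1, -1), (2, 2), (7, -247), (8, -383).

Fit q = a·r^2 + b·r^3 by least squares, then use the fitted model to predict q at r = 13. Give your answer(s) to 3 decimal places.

Sums needed: Σr^2·r^2 = 6531, Σr^2·r^3 = 49575, Σr^3·r^3 = 379923.
For Aᵀq: Σr^2·q = -36537, Σr^3·q = -280941.
Determinant 6531·379923 − 49575² = 23596488.
a = ((-36537)·379923 − 49575·(-280941))/23596488 = 644492/327729; b = (6531·(-280941) − 49575·(-36537))/23596488 = -326443/327729.
At r = 13: q̂ = (644492/327729)·(169) + (-326443/327729)·(2197) = -608276123/327729.

q̂ = -1856.034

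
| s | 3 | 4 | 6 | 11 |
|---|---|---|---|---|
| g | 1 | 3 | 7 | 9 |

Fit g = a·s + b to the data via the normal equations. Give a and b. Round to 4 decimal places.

a = 0.9474, b = -0.6842

Sums needed: Σs·s = 182, Σs = 24, Σ1 = 4.
Moment sums: Σs·g = 156, Σg = 20.
So XᵀX·[a, b]ᵀ = Xᵀg: [[182, 24]; [24, 4]]·[a, b]ᵀ = [156, 20]ᵀ.
det = 182·4 − 24² = 152.
a = (156·4 − 24·20)/152 = 18/19; b = (182·20 − 24·156)/152 = -13/19.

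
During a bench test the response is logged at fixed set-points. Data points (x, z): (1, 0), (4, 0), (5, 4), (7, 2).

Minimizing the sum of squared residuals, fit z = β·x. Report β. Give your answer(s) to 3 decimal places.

β = 0.374

The normal equations are: 91·β = 34.
(Σx·x = 91, Σx·z = 34.)
Hence β = 34 / 91 ≈ 0.373626.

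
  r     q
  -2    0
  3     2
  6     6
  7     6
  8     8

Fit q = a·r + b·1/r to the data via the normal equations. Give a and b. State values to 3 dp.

a = 1.033, b = -3.858

Compute the Gram sums: Σr·r = 162, Σr·1/r = 5, Σ1/r·1/r = 11993/28224.
And Σr·q = 148, Σ1/r·q = 74/21.
MᵀM·[a, b]ᵀ = Mᵀq becomes [[162, 5]; [5, 11993/28224]]·[a, b]ᵀ = [148, 74/21]ᵀ.
Determinant 162·(11993/28224) − 5² = 68737/1568.
a = (148·(11993/28224) − 5·(74/21))/(68737/1568) = 638842/618633; b = (162·(74/21) − 5·148)/(68737/1568) = -265216/68737.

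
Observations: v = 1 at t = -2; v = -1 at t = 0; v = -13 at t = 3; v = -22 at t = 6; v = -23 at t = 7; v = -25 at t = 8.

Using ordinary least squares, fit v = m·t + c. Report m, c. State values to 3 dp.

The normal system AᵀA·[m, c]ᵀ = Aᵀv is [[162, 22]; [22, 6]]·[m, c]ᵀ = [-534, -83]ᵀ.
Eliminating c: 6·(row 1) − 22·(row 2) gives 488·m = 6·(-534) − 22·(-83) = -1378, so m = -689/244.
Then c = ((-83) − 22·(-689/244))/6 = -849/244.

m = -2.824, c = -3.480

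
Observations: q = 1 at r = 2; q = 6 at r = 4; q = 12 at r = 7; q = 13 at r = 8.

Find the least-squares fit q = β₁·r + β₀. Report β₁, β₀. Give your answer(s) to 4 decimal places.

From the data, Σr·r = 133, Σr = 21, Σ1 = 4.
Right-hand side: Σr·q = 214, Σq = 32.
So XᵀX·[β₁, β₀]ᵀ = Xᵀq: [[133, 21]; [21, 4]]·[β₁, β₀]ᵀ = [214, 32]ᵀ.
Eliminating β₀: 4·(row 1) − 21·(row 2) gives 91·β₁ = 4·214 − 21·32 = 184, so β₁ = 184/91.
Then β₀ = (32 − 21·(184/91))/4 = -34/13.

β₁ = 2.0220, β₀ = -2.6154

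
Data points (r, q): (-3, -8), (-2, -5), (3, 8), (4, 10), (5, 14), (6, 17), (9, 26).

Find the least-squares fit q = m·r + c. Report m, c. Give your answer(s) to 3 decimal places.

Compute the Gram sums: Σr·r = 180, Σr = 22, Σ1 = 7.
Moment sums: Σr·q = 504, Σq = 62.
AᵀA·[m, c]ᵀ = Aᵀq becomes [[180, 22]; [22, 7]]·[m, c]ᵀ = [504, 62]ᵀ.
det = 180·7 − 22² = 776.
m = (504·7 − 22·62)/776 = 541/194; c = (180·62 − 22·504)/776 = 9/97.

m = 2.789, c = 0.093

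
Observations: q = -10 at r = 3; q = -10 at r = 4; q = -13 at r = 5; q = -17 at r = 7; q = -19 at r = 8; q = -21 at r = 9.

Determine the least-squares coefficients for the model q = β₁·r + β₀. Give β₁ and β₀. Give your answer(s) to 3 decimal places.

Normal-equation sums: Σr·r = 244, Σr = 36, Σ1 = 6.
Right-hand side: Σr·q = -595, Σq = -90.
MᵀM·[β₁, β₀]ᵀ = Mᵀq becomes [[244, 36]; [36, 6]]·[β₁, β₀]ᵀ = [-595, -90]ᵀ.
det = 244·6 − 36² = 168.
β₁ = ((-595)·6 − 36·(-90))/168 = -55/28; β₀ = (244·(-90) − 36·(-595))/168 = -45/14.

β₁ = -1.964, β₀ = -3.214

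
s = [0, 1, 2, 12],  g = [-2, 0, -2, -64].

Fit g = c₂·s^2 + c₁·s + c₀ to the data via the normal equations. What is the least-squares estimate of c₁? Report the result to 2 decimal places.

Setting ∂/∂c₂ … = 0 gives: 20753·c₂ + 1737·c₁ + 149·c₀ = -9224;  1737·c₂ + 149·c₁ + 15·c₀ = -772;  149·c₂ + 15·c₁ + 4·c₀ = -68.
(Σs^2·s^2 = 20753, Σs^2·s = 1737, Σs^2 = 149, Σs·s = 149, Σs = 15, Σ1 = 4, Σs^2·g = -9224, Σs·g = -772, Σg = -68.)
Solving the 3×3 system (Gaussian elimination) gives c₂ = -11435/21782, c₁ = 23849/21782, c₀ = -16887/10891.

c₁ = 1.09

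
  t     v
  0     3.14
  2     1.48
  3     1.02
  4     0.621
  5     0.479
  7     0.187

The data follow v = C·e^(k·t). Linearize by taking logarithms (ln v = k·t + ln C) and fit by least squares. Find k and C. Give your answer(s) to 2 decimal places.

k = -0.40, C = 3.25

Let Y = ln v. Fitting Y = k·t + ln C by least squares:
AᵀA = [[103.0000, 21.0000]; [21.0000, 6]], rhs = [-16.4790, -1.3331]ᵀ  (here Σt = 21.0000, Σ(t)² = 103.0000, Σln v = -1.3331, Σt·ln v = -16.4790).
Solving (det = 177.0000): k = -0.40045, ln C = 1.17940, so C = exp(1.17940) = 3.25243.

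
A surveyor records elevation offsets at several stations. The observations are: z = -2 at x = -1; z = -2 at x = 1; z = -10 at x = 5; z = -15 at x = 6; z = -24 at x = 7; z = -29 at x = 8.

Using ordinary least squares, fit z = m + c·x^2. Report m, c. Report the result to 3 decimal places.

Forming AᵀA = [[6, 176]; [176, 8420]] and Aᵀz = [-82, -3826]ᵀ gives AᵀA·[m, c]ᵀ = Aᵀz.
Determinant 6·8420 − 176² = 19544.
m = ((-82)·8420 − 176·(-3826))/19544 = -2133/2443; c = (6·(-3826) − 176·(-82))/19544 = -2131/4886.

m = -0.873, c = -0.436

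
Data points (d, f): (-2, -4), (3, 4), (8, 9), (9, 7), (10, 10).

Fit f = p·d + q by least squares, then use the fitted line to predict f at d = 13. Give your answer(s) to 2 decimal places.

f̂ = 13.20

MᵀM·[p, q]ᵀ = Mᵀf reads: 258·p + 28·q = 255;  28·p + 5·q = 26.
(Σd·d = 258, Σd = 28, Σ1 = 5, Σd·f = 255, Σf = 26.)
det = 258·5 − 28² = 506.
p = (255·5 − 28·26)/506 = 547/506; q = (258·26 − 28·255)/506 = -216/253.
At d = 13: f̂ = (547/506)·(13) + (-216/253)·(1) = 6679/506.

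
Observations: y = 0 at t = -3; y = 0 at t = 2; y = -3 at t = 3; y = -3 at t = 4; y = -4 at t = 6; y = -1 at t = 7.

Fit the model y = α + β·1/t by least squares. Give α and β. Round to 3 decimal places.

Normal-equation sums: Σ1 = 6, Σ1/t = 89/84, Σ1/t·1/t = 457/784.
Right-hand side: Σy = -11, Σ1/t·y = -215/84.
Normal equations: [[6, 89/84]; [89/84, 457/784]]·[α, β]ᵀ = [-11, -215/84]ᵀ.
Determinant 6·(457/784) − (89/84)² = 16757/7056.
α = ((-11)·(457/784) − (89/84)·(-215/84))/(16757/7056) = -26108/16757; β = (6·(-215/84) − (89/84)·(-11))/(16757/7056) = -26124/16757.

α = -1.558, β = -1.559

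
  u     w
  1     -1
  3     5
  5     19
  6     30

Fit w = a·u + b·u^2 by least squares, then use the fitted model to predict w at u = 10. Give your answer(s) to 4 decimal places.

Setting ∂/∂a … = 0 gives: 71·a + 369·b = 289;  369·a + 2003·b = 1599.
(Σu·u = 71, Σu·u^2 = 369, Σu^2·u^2 = 2003, Σu·w = 289, Σu^2·w = 1599.)
Δ = 71·2003 − 369² = 6052.
a = (289·2003 − 369·1599)/6052 = -2791/1513; b = (71·1599 − 369·289)/6052 = 1722/1513.
At u = 10: ŵ = (-2791/1513)·(10) + (1722/1513)·(100) = 144290/1513.

ŵ = 95.3668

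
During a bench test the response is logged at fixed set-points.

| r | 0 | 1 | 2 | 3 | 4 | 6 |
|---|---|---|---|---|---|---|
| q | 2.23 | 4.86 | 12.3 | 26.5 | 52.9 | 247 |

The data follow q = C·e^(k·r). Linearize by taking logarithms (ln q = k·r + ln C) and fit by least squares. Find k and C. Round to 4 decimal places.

k = 0.7843, C = 2.3389

Let Y = ln q. Fitting Y = k·r + ln C by least squares:
Σr = 16.0000, Σ(r)² = 66.0000, Σln q = 17.6476, Σr·ln q = 65.3616.
Equations: 66.0000·k + 16.0000·ln C = 65.3616;  16.0000·k + 6·ln C = 17.6476.
Solving (det = 140.0000): k = 0.78435, ln C = 0.84967, so C = exp(0.84967) = 2.33888.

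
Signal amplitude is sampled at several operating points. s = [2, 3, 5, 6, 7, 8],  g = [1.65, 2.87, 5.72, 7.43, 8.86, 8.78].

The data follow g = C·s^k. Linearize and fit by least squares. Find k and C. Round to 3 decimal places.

k = 1.274, C = 0.707

Taking logs, ln g = k·ln s + ln C, so regress ln g on ln s.
XᵀX = [[15.5987, 9.2183]; [9.2183, 6]], rhs = [16.6683, 9.6586]ᵀ  (here Σln s = 9.2183, Σ(ln s)² = 15.5987, Σln g = 9.6586, Σln s·ln g = 16.6683).
Solving (det = 8.6152): k = 1.27374, ln C = -0.34718, so C = exp(-0.34718) = 0.70668.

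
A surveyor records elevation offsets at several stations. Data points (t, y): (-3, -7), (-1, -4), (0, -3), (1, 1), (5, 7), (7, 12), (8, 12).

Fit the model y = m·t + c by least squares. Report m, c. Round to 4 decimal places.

The normal system MᵀM·[m, c]ᵀ = Mᵀy is [[149, 17]; [17, 7]]·[m, c]ᵀ = [241, 18]ᵀ.
Eliminating c: 7·(row 1) − 17·(row 2) gives 754·m = 7·241 − 17·18 = 1381, so m = 1381/754.
Then c = (18 − 17·(1381/754))/7 = -1415/754.

m = 1.8316, c = -1.8767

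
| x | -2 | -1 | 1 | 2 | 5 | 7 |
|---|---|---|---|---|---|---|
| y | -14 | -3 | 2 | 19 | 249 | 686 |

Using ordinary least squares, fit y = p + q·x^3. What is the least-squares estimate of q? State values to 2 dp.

q = 2.00

AᵀA·[p, q]ᵀ = Aᵀy reads: 6·p + 468·q = 939;  468·p + 133404·q = 266692.
(Σ1 = 6, Σx^3 = 468, Σx^3·x^3 = 133404, Σy = 939, Σx^3·y = 266692.)
Δ = 6·133404 − 468² = 581400.
p = (939·133404 − 468·266692)/581400 = 505/646; q = (6·266692 − 468·939)/581400 = 3869/1938.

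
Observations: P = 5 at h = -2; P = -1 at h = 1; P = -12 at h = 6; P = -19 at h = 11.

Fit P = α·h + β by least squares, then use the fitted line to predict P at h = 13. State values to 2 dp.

From the data, Σh·h = 162, Σh = 16, Σ1 = 4.
Moment sums: Σh·P = -292, ΣP = -27.
Eliminating β: 4·(row 1) − 16·(row 2) gives 392·α = 4·(-292) − 16·(-27) = -736, so α = -92/49.
Then β = ((-27) − 16·(-92/49))/4 = 149/196.
At h = 13: P̂ = (-92/49)·(13) + (149/196)·(1) = -4635/196.

P̂ = -23.65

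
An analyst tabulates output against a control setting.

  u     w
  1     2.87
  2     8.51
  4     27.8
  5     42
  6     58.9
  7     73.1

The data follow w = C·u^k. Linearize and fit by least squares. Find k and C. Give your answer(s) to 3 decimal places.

k = 1.684, C = 2.775

Taking logs, ln w = k·ln u + ln C, so regress ln w on ln u.
Σln u = 7.4265, Σ(ln u)² = 11.9895, Σln w = 18.6259, Σln u·ln w = 27.7637.
Equations: 11.9895·k + 7.4265·ln C = 27.7637;  7.4265·k + 6·ln C = 18.6259.
Solving (det = 16.7835): k = 1.68353, ln C = 1.02052, so C = exp(1.02052) = 2.77462.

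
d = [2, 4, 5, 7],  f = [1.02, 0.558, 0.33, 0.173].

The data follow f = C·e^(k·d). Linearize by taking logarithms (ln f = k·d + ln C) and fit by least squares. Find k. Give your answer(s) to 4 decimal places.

Taking logs, ln f = k·d + ln C, so regress ln f on d.
XᵀX = [[94.0000, 18.0000]; [18.0000, 4]], rhs = [-20.1185, -3.4267]ᵀ  (here Σd = 18.0000, Σ(d)² = 94.0000, Σln f = -3.4267, Σd·ln f = -20.1185).
Slope k = (n·Σd·ln f − Σd·Σln f)/(n·Σ(d)² − (Σd)²) = (4·-20.1185 − 18.0000·-3.4267)/52.0000 = -0.36141; ln C = (Σln f − k·Σd)/n = 0.76965.

k = -0.3614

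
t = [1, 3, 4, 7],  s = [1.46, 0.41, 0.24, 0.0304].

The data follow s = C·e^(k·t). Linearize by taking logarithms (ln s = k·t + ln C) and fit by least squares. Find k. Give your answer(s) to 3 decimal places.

Taking logs, ln s = k·t + ln C, so regress ln s on t.
Σt = 15.0000, Σ(t)² = 75.0000, Σln s = -5.4336, Σt·ln s = -32.4580.
Equations: 75.0000·k + 15.0000·ln C = -32.4580;  15.0000·k + 4·ln C = -5.4336.
Slope k = (n·Σt·ln s − Σt·Σln s)/(n·Σ(t)² − (Σt)²) = (4·-32.4580 − 15.0000·-5.4336)/75.0000 = -0.64438; ln C = (Σln s − k·Σt)/n = 1.05801.

k = -0.644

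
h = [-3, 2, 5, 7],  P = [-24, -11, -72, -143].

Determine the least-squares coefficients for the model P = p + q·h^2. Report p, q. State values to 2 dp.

Entries of XᵀX: Σ1 = 4, Σh^2 = 87, Σh^2·h^2 = 3123.
Moment sums: ΣP = -250, Σh^2·P = -9067.
Δ = 4·3123 − 87² = 4923.
p = ((-250)·3123 − 87·(-9067))/4923 = 2693/1641; q = (4·(-9067) − 87·(-250))/4923 = -14518/4923.

p = 1.64, q = -2.95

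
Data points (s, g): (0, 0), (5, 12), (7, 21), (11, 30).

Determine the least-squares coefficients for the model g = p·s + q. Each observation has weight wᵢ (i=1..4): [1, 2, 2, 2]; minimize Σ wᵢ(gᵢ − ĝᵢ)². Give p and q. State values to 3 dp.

Normal-equation sums: Σwᵢ·s·s = 390, Σwᵢ·s = 46, Σwᵢ·1 = 7.
Right-hand side: Σwᵢ·s·g = 1074, Σwᵢ·g = 126.
Normal equations: [[390, 46]; [46, 7]]·[p, q]ᵀ = [1074, 126]ᵀ.
Eliminating q: 7·(row 1) − 46·(row 2) gives 614·p = 7·1074 − 46·126 = 1722, so p = 861/307.
Then q = (126 − 46·(861/307))/7 = -132/307.

p = 2.805, q = -0.430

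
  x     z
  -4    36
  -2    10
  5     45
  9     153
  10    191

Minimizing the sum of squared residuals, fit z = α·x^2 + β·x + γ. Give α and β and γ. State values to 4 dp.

α = 2.0115, β = -1.0292, γ = -0.2134

From the data, Σx^2·x^2 = 17458, Σx^2·x = 1782, Σx^2 = 226, Σx·x = 226, Σx = 18, Σ1 = 5.
For Mᵀz: Σx^2·z = 33234, Σx·z = 3348, Σz = 435.
Row-reducing yields α = 577647/287176, β = -295569/287176, γ = -15321/71794.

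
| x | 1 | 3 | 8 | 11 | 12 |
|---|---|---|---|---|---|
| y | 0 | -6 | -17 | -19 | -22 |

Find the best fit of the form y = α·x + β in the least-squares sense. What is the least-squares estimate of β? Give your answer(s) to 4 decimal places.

β = 0.5298

Sums needed: Σx·x = 339, Σx = 35, Σ1 = 5.
Right-hand side: Σx·y = -627, Σy = -64.
Normal equations: [[339, 35]; [35, 5]]·[α, β]ᵀ = [-627, -64]ᵀ.
det = 339·5 − 35² = 470.
α = ((-627)·5 − 35·(-64))/470 = -179/94; β = (339·(-64) − 35·(-627))/470 = 249/470.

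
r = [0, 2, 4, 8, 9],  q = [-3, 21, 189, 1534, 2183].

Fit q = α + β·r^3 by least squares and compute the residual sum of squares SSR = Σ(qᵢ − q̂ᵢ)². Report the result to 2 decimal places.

SSR = 1.90

Compute the Gram sums: Σ1 = 5, Σr^3 = 1313, Σr^3·r^3 = 797745.
Moment sums: Σq = 3924, Σr^3·q = 2389079.
So AᵀA·[α, β]ᵀ = Aᵀq: [[5, 1313]; [1313, 797745]]·[α, β]ᵀ = [3924, 2389079]ᵀ.
Eliminating β: 797745·(row 1) − 1313·(row 2) gives 2264756·α = 797745·3924 − 1313·2389079 = -6509347, so α = -500719/174212.
Then β = (2389079 − 1313·(-500719/174212))/797745 = 6793183/2264756.
Residuals: -21917/174212, -276241/2264756, -215481/2264756, 2535355/2264756, -439678/566189; SSR = 4294067/2264756.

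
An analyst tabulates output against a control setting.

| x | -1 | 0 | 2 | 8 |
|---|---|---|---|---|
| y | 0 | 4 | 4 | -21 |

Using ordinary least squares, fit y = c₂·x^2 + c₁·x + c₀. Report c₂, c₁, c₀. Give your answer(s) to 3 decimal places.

Compute the Gram sums: Σx^2·x^2 = 4113, Σx^2·x = 519, Σx^2 = 69, Σx·x = 69, Σx = 9, Σ1 = 4.
For Aᵀy: Σx^2·y = -1328, Σx·y = -160, Σy = -13.
AᵀA·[c₂, c₁, c₀]ᵀ = Aᵀy becomes [[4113, 519, 69]; [519, 69, 9]; [69, 9, 4]]·[c₂, c₁, c₀]ᵀ = [-1328, -160, -13]ᵀ.
Solving the 3×3 system (Gaussian elimination) gives c₂ = -833/1356, c₁ = 12893/6780, c₀ = 3467/1130.

c₂ = -0.614, c₁ = 1.902, c₀ = 3.068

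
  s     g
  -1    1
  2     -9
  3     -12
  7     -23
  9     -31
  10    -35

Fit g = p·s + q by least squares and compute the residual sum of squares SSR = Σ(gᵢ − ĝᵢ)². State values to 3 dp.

AᵀA·[p, q]ᵀ = Aᵀg reads: 244·p + 30·q = -845;  30·p + 6·q = -109.
det = 244·6 − 30² = 564.
p = ((-845)·6 − 30·(-109))/564 = -150/47; q = (244·(-109) − 30·(-845))/564 = -623/282.
Residuals: 5/282, -115/282, -61/282, 437/282, -19/282, -247/282; SSR = 955/282.

SSR = 3.387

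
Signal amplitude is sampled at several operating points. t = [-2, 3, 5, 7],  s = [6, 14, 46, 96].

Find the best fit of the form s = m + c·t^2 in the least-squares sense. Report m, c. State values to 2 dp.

m = -3.34, c = 2.02

The normal system MᵀM·[m, c]ᵀ = Mᵀs is [[4, 87]; [87, 3123]]·[m, c]ᵀ = [162, 6004]ᵀ.
Δ = 4·3123 − 87² = 4923.
m = (162·3123 − 87·6004)/4923 = -5474/1641; c = (4·6004 − 87·162)/4923 = 9922/4923.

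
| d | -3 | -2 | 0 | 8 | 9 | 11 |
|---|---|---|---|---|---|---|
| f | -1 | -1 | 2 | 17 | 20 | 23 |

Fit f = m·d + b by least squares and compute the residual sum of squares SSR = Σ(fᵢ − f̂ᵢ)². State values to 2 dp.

Setting ∂/∂m … = 0 gives: 279·m + 23·b = 574;  23·m + 6·b = 60.
(Σd·d = 279, Σd = 23, Σ1 = 6, Σd·f = 574, Σf = 60.)
Δ = 279·6 − 23² = 1145.
m = (574·6 − 23·60)/1145 = 2064/1145; b = (279·60 − 23·574)/1145 = 3538/1145.
Residuals: 1509/1145, -111/229, -1248/1145, -117/229, 786/1145, 93/1145; SSR = 4464/1145.

SSR = 3.90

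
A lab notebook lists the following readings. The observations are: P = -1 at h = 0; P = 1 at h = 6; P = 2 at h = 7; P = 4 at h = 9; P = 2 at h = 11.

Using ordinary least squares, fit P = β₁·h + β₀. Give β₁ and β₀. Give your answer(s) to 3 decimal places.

The normal equations are: 287·β₁ + 33·β₀ = 78;  33·β₁ + 5·β₀ = 8.
Δ = 287·5 − 33² = 346.
β₁ = (78·5 − 33·8)/346 = 63/173; β₀ = (287·8 − 33·78)/346 = -139/173.

β₁ = 0.364, β₀ = -0.803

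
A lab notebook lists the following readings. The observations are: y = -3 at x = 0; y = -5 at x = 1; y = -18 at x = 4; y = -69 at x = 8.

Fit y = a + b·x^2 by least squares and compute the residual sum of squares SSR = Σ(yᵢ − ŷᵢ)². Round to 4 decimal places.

With design matrix M, MᵀM = [[4, 81]; [81, 4353]] and Mᵀy = [-95, -4709]ᵀ.
Determinant 4·4353 − 81² = 10851.
a = ((-95)·4353 − 81·(-4709))/10851 = -10702/3617; b = (4·(-4709) − 81·(-95))/10851 = -11141/10851.
Residuals: -149/3617, -11008/10851, 15044/10851, -3589/10851; SSR = 33230/10851.

SSR = 3.0624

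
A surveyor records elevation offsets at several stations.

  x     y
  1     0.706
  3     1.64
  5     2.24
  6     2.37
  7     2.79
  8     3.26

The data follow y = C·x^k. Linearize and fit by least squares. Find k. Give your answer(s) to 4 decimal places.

k = 0.7069

With ln yᵢ as the transformed response and ln xᵢ as the regressor:
Σln x = 8.5252, Σ(ln x)² = 15.1183, Σln y = 4.0237, Σln x·ln y = 7.8415.
Equations: 15.1183·k + 8.5252·ln C = 7.8415;  8.5252·k + 6·ln C = 4.0237.
Solving (det = 18.0313): k = 0.70689, ln C = -0.33378.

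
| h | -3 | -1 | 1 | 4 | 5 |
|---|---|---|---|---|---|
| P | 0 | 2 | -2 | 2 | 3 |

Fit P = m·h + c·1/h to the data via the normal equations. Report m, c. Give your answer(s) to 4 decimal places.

m = 0.6277, c = -2.7278

Compute the Gram sums: Σh·h = 52, Σh·1/h = 5, Σ1/h·1/h = 7969/3600.
For MᵀP: Σh·P = 19, Σ1/h·P = -29/10.
MᵀM·[m, c]ᵀ = MᵀP becomes [[52, 5]; [5, 7969/3600]]·[m, c]ᵀ = [19, -29/10]ᵀ.
Determinant 52·(7969/3600) − 5² = 81097/900.
m = (19·(7969/3600) − 5·(-29/10))/(81097/900) = 203611/324388; c = (52·(-29/10) − 5·19)/(81097/900) = -221220/81097.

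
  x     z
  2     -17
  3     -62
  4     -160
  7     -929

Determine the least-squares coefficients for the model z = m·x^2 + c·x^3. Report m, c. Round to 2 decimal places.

m = 1.99, c = -2.99

From the data, Σx^2·x^2 = 2754, Σx^2·x^3 = 18106, Σx^3·x^3 = 122538.
And Σx^2·z = -48707, Σx^3·z = -330697.
Normal equations: [[2754, 18106]; [18106, 122538]]·[m, c]ᵀ = [-48707, -330697]ᵀ.
det = 2754·122538 − 18106² = 9642416.
m = ((-48707)·122538 − 18106·(-330697))/9642416 = 4785379/2410604; c = (2754·(-330697) − 18106·(-48707))/9642416 = -7212649/2410604.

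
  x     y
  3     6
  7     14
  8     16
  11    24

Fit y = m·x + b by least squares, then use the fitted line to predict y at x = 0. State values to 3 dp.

ŷ = -1.160

Sums needed: Σx·x = 243, Σx = 29, Σ1 = 4.
And Σx·y = 508, Σy = 60.
Normal equations: [[243, 29]; [29, 4]]·[m, b]ᵀ = [508, 60]ᵀ.
Eliminating b: 4·(row 1) − 29·(row 2) gives 131·m = 4·508 − 29·60 = 292, so m = 292/131.
Then b = (60 − 29·(292/131))/4 = -152/131.
At x = 0: ŷ = (292/131)·(0) + (-152/131)·(1) = -152/131.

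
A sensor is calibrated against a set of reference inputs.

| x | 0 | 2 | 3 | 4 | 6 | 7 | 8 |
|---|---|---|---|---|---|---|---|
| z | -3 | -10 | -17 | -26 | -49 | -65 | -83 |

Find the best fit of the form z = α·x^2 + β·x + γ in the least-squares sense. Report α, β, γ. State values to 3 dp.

The normal system AᵀA·[α, β, γ]ᵀ = Aᵀz is [[8146, 1170, 178]; [1170, 178, 30]; [178, 30, 7]]·[α, β, γ]ᵀ = [-10870, -1588, -253]ᵀ.
Inverting the 3×3 Gram matrix, [α, β, γ]ᵀ = [-8289/7672, -9907/7672, -859/274]ᵀ.

α = -1.080, β = -1.291, γ = -3.135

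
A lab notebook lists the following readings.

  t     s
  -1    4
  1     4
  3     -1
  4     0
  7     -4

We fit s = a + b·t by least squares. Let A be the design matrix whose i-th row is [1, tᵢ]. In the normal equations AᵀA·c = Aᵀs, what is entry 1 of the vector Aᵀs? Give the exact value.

3

Entry 1 ↔ basis 1, so (Aᵀs)_{1} = Σᵢ sᵢ = (1)·(4) + (1)·(4) + (1)·(-1) + (1)·(0) + (1)·(-4) = 3.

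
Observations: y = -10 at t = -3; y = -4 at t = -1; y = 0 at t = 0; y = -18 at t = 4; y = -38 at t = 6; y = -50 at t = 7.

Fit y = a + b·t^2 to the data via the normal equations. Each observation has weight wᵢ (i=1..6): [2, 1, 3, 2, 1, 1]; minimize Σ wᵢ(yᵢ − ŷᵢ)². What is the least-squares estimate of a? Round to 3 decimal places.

With design matrix M, MᵀWM = [[10, 136]; [136, 4372]] and MᵀWy = [-148, -4578]ᵀ.
Δ = 10·4372 − 136² = 25224.
a = ((-148)·4372 − 136·(-4578))/25224 = -3056/3153; b = (10·(-4578) − 136·(-148))/25224 = -6413/6306.

a = -0.969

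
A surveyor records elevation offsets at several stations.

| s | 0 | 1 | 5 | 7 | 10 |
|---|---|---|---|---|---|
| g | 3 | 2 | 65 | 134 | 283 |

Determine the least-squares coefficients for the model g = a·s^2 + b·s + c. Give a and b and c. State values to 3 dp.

a = 3.110, b = -3.040, c = 2.527

Forming XᵀX = [[13027, 1469, 175]; [1469, 175, 23]; [175, 23, 5]] and Xᵀg = [36493, 4095, 487]ᵀ gives XᵀX·[a, b, c]ᵀ = Xᵀg.
Solving the 3×3 system (Gaussian elimination) gives a = 142768/45903, b = -139553/45903, c = 38672/15301.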